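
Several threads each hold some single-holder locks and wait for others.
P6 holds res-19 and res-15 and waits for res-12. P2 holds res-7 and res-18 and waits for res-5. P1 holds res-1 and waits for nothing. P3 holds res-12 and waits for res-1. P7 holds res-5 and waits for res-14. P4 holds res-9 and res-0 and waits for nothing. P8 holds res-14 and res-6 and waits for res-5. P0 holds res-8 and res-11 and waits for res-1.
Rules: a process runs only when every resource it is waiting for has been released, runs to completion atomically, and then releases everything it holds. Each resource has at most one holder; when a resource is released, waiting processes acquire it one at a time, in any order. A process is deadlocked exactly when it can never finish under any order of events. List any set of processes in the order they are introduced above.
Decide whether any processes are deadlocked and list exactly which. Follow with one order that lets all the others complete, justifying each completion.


Deadlocked: P2, P7 and P8.
Key observation: the wait chain closes on itself along P7 -> P8 -> P7; P2 waits into the deadlock from upstream.
One completion order for the rest: P1, P3, P6, P0, P4.
Check, step by step:
  run P1 (it waits on nothing); releases res-1
  run P3 (all its waits — res-1 — are resolved); releases res-12
  run P6 (all its waits — res-12 — are resolved); releases res-19 and res-15
  run P0 (all its waits — res-1 — are resolved); releases res-8 and res-11
  run P4 (it waits on nothing); releases res-9 and res-0


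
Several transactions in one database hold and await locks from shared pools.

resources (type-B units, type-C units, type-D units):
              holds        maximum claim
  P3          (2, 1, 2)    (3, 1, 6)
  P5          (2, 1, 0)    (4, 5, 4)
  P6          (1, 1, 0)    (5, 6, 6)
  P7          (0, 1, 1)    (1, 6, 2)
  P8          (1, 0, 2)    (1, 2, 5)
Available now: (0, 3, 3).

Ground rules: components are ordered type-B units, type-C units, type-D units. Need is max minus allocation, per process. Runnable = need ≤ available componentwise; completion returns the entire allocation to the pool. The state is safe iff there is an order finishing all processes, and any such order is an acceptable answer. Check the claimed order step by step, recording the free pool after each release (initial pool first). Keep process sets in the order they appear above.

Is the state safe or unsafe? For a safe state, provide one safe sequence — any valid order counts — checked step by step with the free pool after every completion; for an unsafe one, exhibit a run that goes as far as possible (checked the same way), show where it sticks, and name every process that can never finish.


SAFE. One safe sequence: P8, P3, P5, P7, P6.
Key observation: reading the order forward, P8 is the first process whose need (0, 2, 3) meets the free pool (0, 3, 3) exactly on a resource it requests.
Step-by-step check:
  pool = (0, 3, 3)
  P8: need (0, 2, 3) fits (0, 3, 3); releases (1, 0, 2), pool now (1, 3, 5)
  P3: need (1, 0, 4) fits (1, 3, 5); releases (2, 1, 2), pool now (3, 4, 7)
  P5: need (2, 4, 4) fits (3, 4, 7); releases (2, 1, 0), pool now (5, 5, 7)
  P7: need (1, 5, 1) fits (5, 5, 7); releases (0, 1, 1), pool now (5, 6, 8)
  P6: need (4, 5, 6) fits (5, 6, 8); releases (1, 1, 0), pool now (6, 7, 8)


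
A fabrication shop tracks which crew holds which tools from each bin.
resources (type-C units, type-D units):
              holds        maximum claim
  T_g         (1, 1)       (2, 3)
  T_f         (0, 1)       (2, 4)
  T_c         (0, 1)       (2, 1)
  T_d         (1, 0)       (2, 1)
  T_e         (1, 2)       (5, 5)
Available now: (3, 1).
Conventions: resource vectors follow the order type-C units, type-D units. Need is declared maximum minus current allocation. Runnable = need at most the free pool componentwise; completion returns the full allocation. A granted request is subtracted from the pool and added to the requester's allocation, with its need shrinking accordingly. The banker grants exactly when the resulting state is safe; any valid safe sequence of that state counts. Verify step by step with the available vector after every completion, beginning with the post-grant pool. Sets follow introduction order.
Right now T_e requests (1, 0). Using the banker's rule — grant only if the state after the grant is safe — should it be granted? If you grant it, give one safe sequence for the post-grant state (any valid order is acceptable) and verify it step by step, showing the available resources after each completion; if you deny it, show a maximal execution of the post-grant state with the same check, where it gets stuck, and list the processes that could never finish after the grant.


GRANT: granting preserves safety; a valid post-grant sequence is T_c, T_d, T_g, T_f, T_e.
Key observation: granting shrinks the pool to (2, 1), yet T_c still fits and the chain goes through.
Check on the post-grant state, step by step:
  pool = (2, 1)
  run T_c (needs (2, 0), free (2, 1)); after release of (0, 1) the pool is (2, 2)
  run T_d (needs (1, 1), free (2, 2)); after release of (1, 0) the pool is (3, 2)
  run T_g (needs (1, 2), free (3, 2)); after release of (1, 1) the pool is (4, 3)
  run T_f (needs (2, 3), free (4, 3)); after release of (0, 1) the pool is (4, 4)
  run T_e (needs (3, 3), free (4, 4)); after release of (2, 2) the pool is (6, 6)


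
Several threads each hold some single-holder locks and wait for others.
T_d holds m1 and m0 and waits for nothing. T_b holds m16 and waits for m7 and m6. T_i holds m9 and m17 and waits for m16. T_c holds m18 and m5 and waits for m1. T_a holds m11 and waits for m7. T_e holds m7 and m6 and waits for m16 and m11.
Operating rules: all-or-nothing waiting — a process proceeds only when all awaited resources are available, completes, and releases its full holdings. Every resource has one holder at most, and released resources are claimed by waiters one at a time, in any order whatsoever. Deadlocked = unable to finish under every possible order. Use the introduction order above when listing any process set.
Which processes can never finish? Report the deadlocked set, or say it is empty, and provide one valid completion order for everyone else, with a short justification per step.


The deadlocked set is T_b, T_i, T_a and T_e.
Key observation: the waits loop around T_b -> T_e -> T_b with no way out; T_a is caught in further circular waits and T_i waits into the deadlock from upstream.
A valid finishing order for the others: T_d, T_c.
Step-by-step check:
  T_d: no waits; runs immediately, freeing m1 and m0
  T_c waits on m1 — all released -> runs and releases m18 and m5


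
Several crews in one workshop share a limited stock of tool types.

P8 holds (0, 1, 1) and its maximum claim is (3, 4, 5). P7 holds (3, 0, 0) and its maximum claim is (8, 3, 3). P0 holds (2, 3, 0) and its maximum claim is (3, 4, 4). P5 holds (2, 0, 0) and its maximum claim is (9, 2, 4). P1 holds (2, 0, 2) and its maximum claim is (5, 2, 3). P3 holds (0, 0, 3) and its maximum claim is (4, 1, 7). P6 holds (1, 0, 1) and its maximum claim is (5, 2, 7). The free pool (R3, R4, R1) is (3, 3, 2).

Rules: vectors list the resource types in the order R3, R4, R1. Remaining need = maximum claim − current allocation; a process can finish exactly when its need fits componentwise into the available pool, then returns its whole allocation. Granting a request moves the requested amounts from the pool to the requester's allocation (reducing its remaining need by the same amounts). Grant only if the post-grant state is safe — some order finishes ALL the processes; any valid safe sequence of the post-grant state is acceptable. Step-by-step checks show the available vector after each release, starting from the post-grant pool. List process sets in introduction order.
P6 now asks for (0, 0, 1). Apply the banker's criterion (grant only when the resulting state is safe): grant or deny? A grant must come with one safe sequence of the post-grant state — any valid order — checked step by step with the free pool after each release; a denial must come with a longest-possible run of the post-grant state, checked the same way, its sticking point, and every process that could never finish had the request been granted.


DENY. Granting would leave the state unsafe.
Key observation: no order helps: past P1, P7, the free pool tops out at (8, 3, 3), below what each blocked process needs in R1.
After a pretend grant, a maximal execution: P1, P7 — then nothing else fits. Step-by-step check:
  pool = (3, 3, 1)
  run P1 (needs (3, 2, 1), free (3, 3, 1)); after release of (2, 0, 2) the pool is (5, 3, 3)
  run P7 (needs (5, 3, 3), free (5, 3, 3)); after release of (3, 0, 0) the pool is (8, 3, 3)
  blocked: P8 wants (3, 3, 4), pool (8, 3, 3) — not enough R1
  blocked: P0 wants (1, 1, 4), pool (8, 3, 3) — not enough R1
  blocked: P5 wants (7, 2, 4), pool (8, 3, 3) — not enough R1
  blocked: P3 wants (4, 1, 4), pool (8, 3, 3) — not enough R1
  blocked: P6 wants (4, 2, 5), pool (8, 3, 3) — not enough R1
Post-grant, the permanently blocked set is P8, P0, P5, P3 and P6.


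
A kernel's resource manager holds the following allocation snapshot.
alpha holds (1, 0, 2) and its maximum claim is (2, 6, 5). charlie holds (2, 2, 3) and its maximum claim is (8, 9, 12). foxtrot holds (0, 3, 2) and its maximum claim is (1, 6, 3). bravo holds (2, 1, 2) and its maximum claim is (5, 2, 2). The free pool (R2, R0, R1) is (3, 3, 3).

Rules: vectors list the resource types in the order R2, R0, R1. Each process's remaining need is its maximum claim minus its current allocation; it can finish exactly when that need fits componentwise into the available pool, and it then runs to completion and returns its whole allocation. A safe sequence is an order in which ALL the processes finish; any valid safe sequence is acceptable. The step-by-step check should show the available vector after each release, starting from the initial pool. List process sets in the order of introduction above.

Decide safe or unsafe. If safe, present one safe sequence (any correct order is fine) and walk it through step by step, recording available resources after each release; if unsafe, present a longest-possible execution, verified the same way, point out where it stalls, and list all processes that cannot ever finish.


SAFE — a valid safe sequence is foxtrot, alpha, bravo, charlie.
Key observation: the first exact fit in this order is foxtrot — it needs (1, 3, 1) with (3, 3, 3) free, meeting a requested resource to the last unit.
Step-by-step check:
  pool = (3, 3, 3)
  run foxtrot (needs (1, 3, 1), free (3, 3, 3)); after release of (0, 3, 2) the pool is (3, 6, 5)
  run alpha (needs (1, 6, 3), free (3, 6, 5)); after release of (1, 0, 2) the pool is (4, 6, 7)
  run bravo (needs (3, 1, 0), free (4, 6, 7)); after release of (2, 1, 2) the pool is (6, 7, 9)
  run charlie (needs (6, 7, 9), free (6, 7, 9)); after release of (2, 2, 3) the pool is (8, 9, 12)


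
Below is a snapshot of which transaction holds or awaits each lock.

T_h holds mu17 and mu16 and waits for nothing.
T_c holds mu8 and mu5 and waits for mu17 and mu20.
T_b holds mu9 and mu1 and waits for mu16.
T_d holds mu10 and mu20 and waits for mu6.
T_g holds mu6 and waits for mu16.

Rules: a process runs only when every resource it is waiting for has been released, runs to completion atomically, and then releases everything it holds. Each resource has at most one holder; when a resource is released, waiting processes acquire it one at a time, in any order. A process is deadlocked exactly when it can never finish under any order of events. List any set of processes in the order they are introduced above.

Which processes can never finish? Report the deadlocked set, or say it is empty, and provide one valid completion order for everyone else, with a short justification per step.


The deadlocked set is empty.
Key observation: although several processes wait, no cycle exists — each chain bottoms out at a free runner.
A valid finishing order for the others: T_h, T_g, T_d, T_b, T_c.
Step-by-step check:
  run T_h (it waits on nothing); releases mu17 and mu16
  T_g waits on mu16 — all released -> runs and releases mu6
  T_d waits on mu6 — all released -> runs and releases mu10 and mu20
  T_b waits on mu16 — all released -> runs and releases mu9 and mu1
  T_c waits on mu17 and mu20 — all released -> runs and releases mu8 and mu5


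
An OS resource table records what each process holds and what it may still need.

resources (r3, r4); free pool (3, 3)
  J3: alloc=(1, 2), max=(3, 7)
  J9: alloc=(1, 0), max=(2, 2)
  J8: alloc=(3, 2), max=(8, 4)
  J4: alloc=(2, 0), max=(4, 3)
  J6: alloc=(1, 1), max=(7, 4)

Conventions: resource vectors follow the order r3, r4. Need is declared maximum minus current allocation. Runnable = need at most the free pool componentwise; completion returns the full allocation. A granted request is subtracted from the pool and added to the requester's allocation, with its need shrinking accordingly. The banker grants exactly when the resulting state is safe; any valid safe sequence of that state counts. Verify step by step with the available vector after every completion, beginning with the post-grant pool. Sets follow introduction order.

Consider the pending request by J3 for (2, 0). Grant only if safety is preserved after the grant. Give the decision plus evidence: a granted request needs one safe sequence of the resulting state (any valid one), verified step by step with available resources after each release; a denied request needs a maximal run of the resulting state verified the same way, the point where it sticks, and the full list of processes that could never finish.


DENY. Granting would leave the state unsafe.
Key observation: after J9, J4 the pool peaks at (4, 3), and each blocked process is short somewhere: J3 on r4; J8 on r3; J6 on r3.
After a pretend grant, a maximal execution: J9, J4 — then nothing else fits. Step-by-step check:
  pool = (1, 3)
  run J9 (needs (1, 2), free (1, 3)); after release of (1, 0) the pool is (2, 3)
  run J4 (needs (2, 3), free (2, 3)); after release of (2, 0) the pool is (4, 3)
  J3 cannot run: need (0, 5) vs free (4, 3) (insufficient r4)
  J8 cannot run: need (5, 2) vs free (4, 3) (insufficient r3)
  J6 cannot run: need (6, 3) vs free (4, 3) (insufficient r3)
Post-grant, the permanently blocked set is J3, J8 and J6.


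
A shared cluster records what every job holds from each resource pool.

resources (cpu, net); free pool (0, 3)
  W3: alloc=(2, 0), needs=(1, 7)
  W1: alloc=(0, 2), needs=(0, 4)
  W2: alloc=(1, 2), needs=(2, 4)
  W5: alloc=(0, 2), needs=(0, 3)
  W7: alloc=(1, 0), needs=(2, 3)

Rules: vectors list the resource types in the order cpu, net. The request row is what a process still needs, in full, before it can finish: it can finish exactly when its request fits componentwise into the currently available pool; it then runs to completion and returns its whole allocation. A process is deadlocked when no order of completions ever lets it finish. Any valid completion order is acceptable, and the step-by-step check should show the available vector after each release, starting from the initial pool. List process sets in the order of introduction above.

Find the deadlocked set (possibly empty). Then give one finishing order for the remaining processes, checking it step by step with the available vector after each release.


The deadlocked set is W3, W2 and W7.
Key observation: cpu is the bottleneck — with W5, W1 done the pool holds (0, 7), short of every remaining need.
A valid finishing order for the others: W5, W1. Verifying each step:
  pool = (0, 3)
  run W5 (needs (0, 3), free (0, 3)); after release of (0, 2) the pool is (0, 5)
  run W1 (needs (0, 4), free (0, 5)); after release of (0, 2) the pool is (0, 7)
The stuck group stays short no matter what:
  blocked: W3 wants (1, 7), pool (0, 7) — not enough cpu
  blocked: W2 wants (2, 4), pool (0, 7) — not enough cpu
  blocked: W7 wants (2, 3), pool (0, 7) — not enough cpu


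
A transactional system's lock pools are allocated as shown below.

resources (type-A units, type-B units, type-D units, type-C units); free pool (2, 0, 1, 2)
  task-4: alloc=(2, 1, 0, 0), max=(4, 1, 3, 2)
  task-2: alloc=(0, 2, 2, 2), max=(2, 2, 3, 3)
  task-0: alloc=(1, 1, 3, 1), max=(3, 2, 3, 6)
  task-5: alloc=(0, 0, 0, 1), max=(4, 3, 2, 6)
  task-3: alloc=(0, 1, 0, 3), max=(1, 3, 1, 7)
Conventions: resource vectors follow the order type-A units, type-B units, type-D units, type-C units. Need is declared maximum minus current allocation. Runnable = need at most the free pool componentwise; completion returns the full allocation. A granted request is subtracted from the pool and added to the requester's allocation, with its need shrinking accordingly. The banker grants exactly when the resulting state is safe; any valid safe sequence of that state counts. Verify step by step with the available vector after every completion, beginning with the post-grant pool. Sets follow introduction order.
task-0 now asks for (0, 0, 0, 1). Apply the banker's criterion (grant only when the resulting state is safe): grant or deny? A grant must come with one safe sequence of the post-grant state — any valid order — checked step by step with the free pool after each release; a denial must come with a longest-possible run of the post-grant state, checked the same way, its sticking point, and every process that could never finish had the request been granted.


DENY. Granting would leave the state unsafe.
Key observation: even finishing task-2, task-4 leaves just (4, 3, 3, 3) free — too little type-C units for any of the remaining processes.
After a pretend grant, a maximal execution: task-2, task-4 — then nothing else fits. Verifying each step:
  pool = (2, 0, 1, 1)
  task-2: need (2, 0, 1, 1) fits (2, 0, 1, 1); releases (0, 2, 2, 2), pool now (2, 2, 3, 3)
  task-4: need (2, 0, 3, 2) fits (2, 2, 3, 3); releases (2, 1, 0, 0), pool now (4, 3, 3, 3)
  blocked: task-0 wants (2, 1, 0, 4), pool (4, 3, 3, 3) — not enough type-C units
  blocked: task-5 wants (4, 3, 2, 5), pool (4, 3, 3, 3) — not enough type-C units
  blocked: task-3 wants (1, 2, 1, 4), pool (4, 3, 3, 3) — not enough type-C units
Processes that could never finish after the grant: task-0, task-5 and task-3.


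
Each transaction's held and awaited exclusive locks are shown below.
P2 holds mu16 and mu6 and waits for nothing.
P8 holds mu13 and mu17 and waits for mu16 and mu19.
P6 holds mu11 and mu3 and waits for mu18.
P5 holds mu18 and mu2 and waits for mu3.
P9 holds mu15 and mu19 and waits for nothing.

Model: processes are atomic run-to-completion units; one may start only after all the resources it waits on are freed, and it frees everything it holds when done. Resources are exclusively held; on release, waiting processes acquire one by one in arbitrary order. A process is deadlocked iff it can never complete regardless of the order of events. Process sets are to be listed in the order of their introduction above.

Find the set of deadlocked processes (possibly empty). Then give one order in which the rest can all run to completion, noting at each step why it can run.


Deadlocked: P6 and P5.
Key observation: the loop P6 -> P5 -> P6 blocks itself forever; no other process is dragged down with it.
A valid finishing order for the others: P2, P9, P8.
Check, step by step:
  P2 waits on nothing -> runs at once and releases mu16 and mu6
  P9 waits on nothing -> runs at once and releases mu15 and mu19
  run P8 (all its waits — mu16 and mu19 — are resolved); releases mu13 and mu17


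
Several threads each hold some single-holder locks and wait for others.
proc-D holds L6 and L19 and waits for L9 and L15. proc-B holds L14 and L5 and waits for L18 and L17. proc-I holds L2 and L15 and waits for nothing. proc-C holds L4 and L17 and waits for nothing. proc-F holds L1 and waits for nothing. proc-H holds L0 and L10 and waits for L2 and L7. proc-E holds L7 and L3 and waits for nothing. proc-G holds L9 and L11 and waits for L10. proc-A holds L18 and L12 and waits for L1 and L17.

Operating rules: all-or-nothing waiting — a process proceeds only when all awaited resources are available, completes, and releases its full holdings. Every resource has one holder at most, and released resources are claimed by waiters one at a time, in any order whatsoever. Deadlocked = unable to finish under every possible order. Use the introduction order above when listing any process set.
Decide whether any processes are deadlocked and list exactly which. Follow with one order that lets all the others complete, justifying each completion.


Nothing here is deadlocked.
Key observation: the waits form no ring: some process can always run, and its releases unblock the others one by one.
A valid finishing order for the others: proc-I, proc-F, proc-C, proc-E, proc-H, proc-A, proc-B, proc-G, proc-D.
Step-by-step check:
  proc-I waits on nothing -> runs at once and releases L2 and L15
  proc-F waits on nothing -> runs at once and releases L1
  proc-C waits on nothing -> runs at once and releases L4 and L17
  proc-E waits on nothing -> runs at once and releases L7 and L3
  run proc-H (all its waits — L2 and L7 — are resolved); releases L0 and L10
  run proc-A (all its waits — L1 and L17 — are resolved); releases L18 and L12
  run proc-B (all its waits — L18 and L17 — are resolved); releases L14 and L5
  run proc-G (all its waits — L10 — are resolved); releases L9 and L11
  run proc-D (all its waits — L9 and L15 — are resolved); releases L6 and L19


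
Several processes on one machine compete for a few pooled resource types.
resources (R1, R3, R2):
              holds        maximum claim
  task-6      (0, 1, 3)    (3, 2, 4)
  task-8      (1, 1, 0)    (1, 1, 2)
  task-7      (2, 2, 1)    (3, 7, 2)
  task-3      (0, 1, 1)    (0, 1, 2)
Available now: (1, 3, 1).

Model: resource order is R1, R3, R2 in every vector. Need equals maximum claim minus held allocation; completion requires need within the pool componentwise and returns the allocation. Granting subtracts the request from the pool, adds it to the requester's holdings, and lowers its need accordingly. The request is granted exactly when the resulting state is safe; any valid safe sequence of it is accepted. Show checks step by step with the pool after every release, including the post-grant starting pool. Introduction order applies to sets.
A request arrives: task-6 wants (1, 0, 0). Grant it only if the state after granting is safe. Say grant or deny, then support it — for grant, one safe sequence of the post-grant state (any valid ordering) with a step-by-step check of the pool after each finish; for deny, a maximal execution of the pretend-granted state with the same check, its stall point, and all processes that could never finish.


GRANT. The post-grant state is safe; one safe sequence: task-3, task-8, task-7, task-6.
Key observation: the transfer keeps a workable pool ((0, 3, 1)); task-3 starts the safe sequence.
Step-by-step check of the post-grant state:
  pool = (0, 3, 1)
  task-3 needs (0, 0, 1) <= (0, 3, 1) -> finishes; pool += (0, 1, 1) = (0, 4, 2)
  task-8 needs (0, 0, 2) <= (0, 4, 2) -> finishes; pool += (1, 1, 0) = (1, 5, 2)
  task-7 needs (1, 5, 1) <= (1, 5, 2) -> finishes; pool += (2, 2, 1) = (3, 7, 3)
  task-6 needs (2, 1, 1) <= (3, 7, 3) -> finishes; pool += (1, 1, 3) = (4, 8, 6)


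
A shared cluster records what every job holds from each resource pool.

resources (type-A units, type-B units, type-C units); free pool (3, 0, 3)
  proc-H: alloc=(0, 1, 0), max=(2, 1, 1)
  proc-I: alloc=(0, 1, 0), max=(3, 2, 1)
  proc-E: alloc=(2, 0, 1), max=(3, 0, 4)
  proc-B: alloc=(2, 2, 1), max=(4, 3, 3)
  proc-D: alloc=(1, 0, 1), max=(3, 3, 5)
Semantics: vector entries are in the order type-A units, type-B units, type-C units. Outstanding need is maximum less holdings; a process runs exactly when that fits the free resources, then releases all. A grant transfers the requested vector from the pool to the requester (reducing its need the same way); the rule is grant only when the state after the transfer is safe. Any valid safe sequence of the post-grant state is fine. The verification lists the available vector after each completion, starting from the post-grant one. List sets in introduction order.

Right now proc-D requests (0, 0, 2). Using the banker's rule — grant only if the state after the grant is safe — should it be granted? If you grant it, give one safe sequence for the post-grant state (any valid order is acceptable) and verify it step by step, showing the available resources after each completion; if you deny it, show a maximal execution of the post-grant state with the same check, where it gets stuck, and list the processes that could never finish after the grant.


DENY. Granting would leave the state unsafe.
Key observation: type-C units is the bottleneck — with proc-H, proc-I done the pool holds (3, 2, 1), short of every remaining need.
Pretend the grant happened; the run proc-H, proc-I goes as far as possible. Step-by-step check:
  pool = (3, 0, 1)
  run proc-H (needs (2, 0, 1), free (3, 0, 1)); after release of (0, 1, 0) the pool is (3, 1, 1)
  run proc-I (needs (3, 1, 1), free (3, 1, 1)); after release of (0, 1, 0) the pool is (3, 2, 1)
  proc-E cannot run: need (1, 0, 3) vs free (3, 2, 1) (insufficient type-C units)
  proc-B cannot run: need (2, 1, 2) vs free (3, 2, 1) (insufficient type-C units)
  proc-D cannot run: need (2, 3, 2) vs free (3, 2, 1) (insufficient type-B units and type-C units)
Had the request been granted, proc-E, proc-B and proc-D could never finish.


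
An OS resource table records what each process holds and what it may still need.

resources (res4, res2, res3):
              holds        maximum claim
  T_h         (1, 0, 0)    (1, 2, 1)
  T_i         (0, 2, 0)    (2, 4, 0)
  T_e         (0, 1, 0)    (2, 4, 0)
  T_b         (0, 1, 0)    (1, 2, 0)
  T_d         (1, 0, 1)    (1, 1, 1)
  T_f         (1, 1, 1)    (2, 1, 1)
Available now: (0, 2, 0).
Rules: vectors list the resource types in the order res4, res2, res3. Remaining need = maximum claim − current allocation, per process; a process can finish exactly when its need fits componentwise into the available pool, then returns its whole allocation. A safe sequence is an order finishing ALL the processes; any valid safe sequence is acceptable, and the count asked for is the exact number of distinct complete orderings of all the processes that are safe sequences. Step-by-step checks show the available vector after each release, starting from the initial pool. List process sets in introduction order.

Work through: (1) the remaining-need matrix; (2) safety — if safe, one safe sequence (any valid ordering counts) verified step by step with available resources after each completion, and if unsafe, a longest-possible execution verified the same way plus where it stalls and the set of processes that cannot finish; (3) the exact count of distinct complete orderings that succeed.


(1) Outstanding need per process (order res4, res2, res3):
  T_h: (0, 2, 1)
  T_i: (2, 2, 0)
  T_e: (2, 3, 0)
  T_b: (1, 1, 0)
  T_d: (0, 1, 0)
  T_f: (1, 0, 0)
(2) SAFE. One safe sequence: T_d, T_f, T_h, T_e, T_b, T_i.
Key observation: the order's first zero-slack moment is T_f ((1, 0, 0) needed, (1, 2, 1) free — a requested resource with nothing to spare).
Check, step by step:
  pool = (0, 2, 0)
  T_d needs (0, 1, 0) <= (0, 2, 0) -> finishes; pool += (1, 0, 1) = (1, 2, 1)
  T_f needs (1, 0, 0) <= (1, 2, 1) -> finishes; pool += (1, 1, 1) = (2, 3, 2)
  T_h needs (0, 2, 1) <= (2, 3, 2) -> finishes; pool += (1, 0, 0) = (3, 3, 2)
  T_e needs (2, 3, 0) <= (3, 3, 2) -> finishes; pool += (0, 1, 0) = (3, 4, 2)
  T_b needs (1, 1, 0) <= (3, 4, 2) -> finishes; pool += (0, 1, 0) = (3, 5, 2)
  T_i needs (2, 2, 0) <= (3, 5, 2) -> finishes; pool += (0, 2, 0) = (3, 7, 2)
(3) Exactly 54 of the possible complete orderings are safe sequences.


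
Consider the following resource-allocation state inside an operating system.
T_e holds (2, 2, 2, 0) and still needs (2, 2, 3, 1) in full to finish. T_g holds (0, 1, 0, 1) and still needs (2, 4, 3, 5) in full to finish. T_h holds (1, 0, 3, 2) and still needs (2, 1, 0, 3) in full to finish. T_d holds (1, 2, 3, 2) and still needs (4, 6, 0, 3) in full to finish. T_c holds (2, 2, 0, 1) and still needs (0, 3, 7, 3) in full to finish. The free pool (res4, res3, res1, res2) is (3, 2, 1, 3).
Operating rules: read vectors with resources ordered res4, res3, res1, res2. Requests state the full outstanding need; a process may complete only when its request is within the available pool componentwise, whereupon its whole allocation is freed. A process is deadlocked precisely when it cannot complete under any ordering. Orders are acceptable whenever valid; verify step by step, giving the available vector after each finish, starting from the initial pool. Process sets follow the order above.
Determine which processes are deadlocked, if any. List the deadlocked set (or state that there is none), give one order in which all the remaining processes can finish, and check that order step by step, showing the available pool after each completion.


Deadlocked: T_d and T_c.
Key observation: after T_h, T_e, T_g the pool peaks at (6, 5, 6, 6), and each blocked process is short somewhere: T_d on res3; T_c on res1.
One completion order for the rest: T_h, T_e, T_g. Check, step by step:
  pool = (3, 2, 1, 3)
  T_h: need (2, 1, 0, 3) fits (3, 2, 1, 3); releases (1, 0, 3, 2), pool now (4, 2, 4, 5)
  T_e: need (2, 2, 3, 1) fits (4, 2, 4, 5); releases (2, 2, 2, 0), pool now (6, 4, 6, 5)
  T_g: need (2, 4, 3, 5) fits (6, 4, 6, 5); releases (0, 1, 0, 1), pool now (6, 5, 6, 6)
The stuck group stays short no matter what:
  blocked: T_d wants (4, 6, 0, 3), pool (6, 5, 6, 6) — not enough res3
  blocked: T_c wants (0, 3, 7, 3), pool (6, 5, 6, 6) — not enough res1


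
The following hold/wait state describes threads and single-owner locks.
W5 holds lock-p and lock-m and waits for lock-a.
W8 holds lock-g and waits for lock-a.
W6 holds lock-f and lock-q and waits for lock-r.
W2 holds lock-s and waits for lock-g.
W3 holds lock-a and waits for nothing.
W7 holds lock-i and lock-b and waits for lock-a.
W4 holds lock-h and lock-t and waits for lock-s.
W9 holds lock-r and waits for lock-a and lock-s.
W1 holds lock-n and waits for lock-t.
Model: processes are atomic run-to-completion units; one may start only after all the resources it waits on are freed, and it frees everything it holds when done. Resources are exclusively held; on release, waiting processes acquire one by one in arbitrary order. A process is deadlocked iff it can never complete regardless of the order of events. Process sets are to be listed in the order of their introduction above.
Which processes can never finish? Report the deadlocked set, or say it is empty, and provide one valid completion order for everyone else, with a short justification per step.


No process is deadlocked.
Key observation: all waits point, directly or indirectly, at processes that can finish, so nothing is permanently blocked.
One completion order for the rest: W3, W8, W5, W2, W9, W4, W6, W7, W1.
Check, step by step:
  run W3 (it waits on nothing); releases lock-a
  run W8 (all its waits — lock-a — are resolved); releases lock-g
  run W5 (all its waits — lock-a — are resolved); releases lock-p and lock-m
  run W2 (all its waits — lock-g — are resolved); releases lock-s
  run W9 (all its waits — lock-a and lock-s — are resolved); releases lock-r
  run W4 (all its waits — lock-s — are resolved); releases lock-h and lock-t
  run W6 (all its waits — lock-r — are resolved); releases lock-f and lock-q
  run W7 (all its waits — lock-a — are resolved); releases lock-i and lock-b
  run W1 (all its waits — lock-t — are resolved); releases lock-n


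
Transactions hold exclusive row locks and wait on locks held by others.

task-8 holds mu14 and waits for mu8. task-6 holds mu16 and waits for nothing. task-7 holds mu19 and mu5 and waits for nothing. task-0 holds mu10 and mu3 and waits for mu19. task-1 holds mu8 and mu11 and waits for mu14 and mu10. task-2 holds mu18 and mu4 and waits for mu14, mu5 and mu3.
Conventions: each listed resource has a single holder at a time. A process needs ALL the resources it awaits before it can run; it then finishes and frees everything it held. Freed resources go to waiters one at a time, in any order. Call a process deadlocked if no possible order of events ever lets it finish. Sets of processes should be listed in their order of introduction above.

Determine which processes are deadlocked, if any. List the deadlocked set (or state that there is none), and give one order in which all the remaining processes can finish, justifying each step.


Deadlocked: task-8, task-1 and task-2.
Key observation: the wait chain closes on itself along task-8 -> task-1 -> task-8; task-2 waits into the deadlock from upstream.
One completion order for the rest: task-6, task-7, task-0.
Walking it through:
  run task-6 (it waits on nothing); releases mu16
  run task-7 (it waits on nothing); releases mu19 and mu5
  run task-0 (all its waits — mu19 — are resolved); releases mu10 and mu3


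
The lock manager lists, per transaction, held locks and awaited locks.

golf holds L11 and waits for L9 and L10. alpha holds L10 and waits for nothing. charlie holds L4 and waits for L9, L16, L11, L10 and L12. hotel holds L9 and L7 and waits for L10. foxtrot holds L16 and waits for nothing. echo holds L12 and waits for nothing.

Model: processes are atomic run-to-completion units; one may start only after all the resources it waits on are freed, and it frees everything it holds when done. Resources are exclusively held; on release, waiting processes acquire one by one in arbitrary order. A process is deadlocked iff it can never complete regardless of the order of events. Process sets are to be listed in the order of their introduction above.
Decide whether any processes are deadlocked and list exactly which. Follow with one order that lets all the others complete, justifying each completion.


Nothing here is deadlocked.
Key observation: although several processes wait, no cycle exists — each chain bottoms out at a free runner.
A valid finishing order for the others: alpha, foxtrot, hotel, golf, echo, charlie.
Check, step by step:
  alpha waits on nothing -> runs at once and releases L10
  foxtrot waits on nothing -> runs at once and releases L16
  run hotel (all its waits — L10 — are resolved); releases L9 and L7
  run golf (all its waits — L9 and L10 — are resolved); releases L11
  echo waits on nothing -> runs at once and releases L12
  run charlie (all its waits — L9, L16, L11, L10 and L12 — are resolved); releases L4


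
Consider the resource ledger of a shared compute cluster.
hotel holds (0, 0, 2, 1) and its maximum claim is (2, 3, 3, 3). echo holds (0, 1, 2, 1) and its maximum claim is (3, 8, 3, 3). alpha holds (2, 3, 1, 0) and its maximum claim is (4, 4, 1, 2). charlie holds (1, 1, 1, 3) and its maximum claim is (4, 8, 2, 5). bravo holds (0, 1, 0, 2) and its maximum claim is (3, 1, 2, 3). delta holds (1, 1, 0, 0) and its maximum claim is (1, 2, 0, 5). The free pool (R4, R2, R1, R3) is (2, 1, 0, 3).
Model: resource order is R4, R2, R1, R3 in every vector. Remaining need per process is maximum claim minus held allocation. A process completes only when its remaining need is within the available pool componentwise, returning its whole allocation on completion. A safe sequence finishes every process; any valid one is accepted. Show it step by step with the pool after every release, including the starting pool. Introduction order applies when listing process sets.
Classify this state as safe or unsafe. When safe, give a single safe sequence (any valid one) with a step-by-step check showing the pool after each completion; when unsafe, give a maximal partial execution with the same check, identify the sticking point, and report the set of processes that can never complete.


The state is UNSAFE.
Key observation: no order helps: past alpha, hotel, bravo, delta, the free pool tops out at (5, 6, 3, 6), below what each blocked process needs in R2.
Going as far as possible: alpha, hotel, bravo, delta; after that, nothing fits. Check, step by step:
  pool = (2, 1, 0, 3)
  run alpha (needs (2, 1, 0, 2), free (2, 1, 0, 3)); after release of (2, 3, 1, 0) the pool is (4, 4, 1, 3)
  run hotel (needs (2, 3, 1, 2), free (4, 4, 1, 3)); after release of (0, 0, 2, 1) the pool is (4, 4, 3, 4)
  run bravo (needs (3, 0, 2, 1), free (4, 4, 3, 4)); after release of (0, 1, 0, 2) the pool is (4, 5, 3, 6)
  run delta (needs (0, 1, 0, 5), free (4, 5, 3, 6)); after release of (1, 1, 0, 0) the pool is (5, 6, 3, 6)
  echo cannot run: need (3, 7, 1, 2) vs free (5, 6, 3, 6) (insufficient R2)
  charlie cannot run: need (3, 7, 1, 2) vs free (5, 6, 3, 6) (insufficient R2)
Permanently blocked: echo and charlie.


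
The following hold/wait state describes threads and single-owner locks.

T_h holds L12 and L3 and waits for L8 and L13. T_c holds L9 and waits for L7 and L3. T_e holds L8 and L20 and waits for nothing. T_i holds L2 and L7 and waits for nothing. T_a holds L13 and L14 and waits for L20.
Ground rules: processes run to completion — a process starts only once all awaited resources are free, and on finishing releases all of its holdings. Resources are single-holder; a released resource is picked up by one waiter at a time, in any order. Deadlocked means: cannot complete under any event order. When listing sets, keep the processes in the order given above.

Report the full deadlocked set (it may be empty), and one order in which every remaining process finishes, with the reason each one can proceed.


No process is deadlocked.
Key observation: all waits point, directly or indirectly, at processes that can finish, so nothing is permanently blocked.
One completion order for the rest: T_e, T_i, T_a, T_h, T_c.
Check, step by step:
  T_e waits on nothing -> runs at once and releases L8 and L20
  T_i waits on nothing -> runs at once and releases L2 and L7
  T_a: everything it awaited (L20) is free; runs, freeing L13 and L14
  T_h: everything it awaited (L8 and L13) is free; runs, freeing L12 and L3
  T_c: everything it awaited (L7 and L3) is free; runs, freeing L9


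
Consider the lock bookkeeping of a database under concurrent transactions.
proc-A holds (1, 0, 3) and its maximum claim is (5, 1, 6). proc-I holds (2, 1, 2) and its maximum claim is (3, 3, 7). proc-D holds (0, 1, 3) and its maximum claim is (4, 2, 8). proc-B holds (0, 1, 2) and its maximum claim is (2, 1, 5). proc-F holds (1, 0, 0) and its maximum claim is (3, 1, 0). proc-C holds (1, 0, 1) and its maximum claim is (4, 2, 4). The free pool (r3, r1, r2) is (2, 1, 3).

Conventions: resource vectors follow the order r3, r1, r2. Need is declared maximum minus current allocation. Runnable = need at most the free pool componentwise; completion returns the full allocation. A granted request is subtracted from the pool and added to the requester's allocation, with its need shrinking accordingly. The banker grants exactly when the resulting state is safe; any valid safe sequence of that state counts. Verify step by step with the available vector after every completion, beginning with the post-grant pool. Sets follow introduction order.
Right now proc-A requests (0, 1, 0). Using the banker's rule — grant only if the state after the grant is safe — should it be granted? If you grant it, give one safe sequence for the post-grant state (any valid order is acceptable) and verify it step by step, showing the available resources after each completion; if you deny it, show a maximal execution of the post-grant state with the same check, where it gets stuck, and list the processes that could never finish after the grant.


DENY — the pretend-granted state is unsafe.
Key observation: after proc-B, proc-F the pool peaks at (3, 1, 5), and each blocked process is short somewhere: proc-A on r3; proc-I on r1; proc-D on r3; proc-C on r1.
After a pretend grant, a maximal execution: proc-B, proc-F — then nothing else fits. Verifying each step:
  pool = (2, 0, 3)
  proc-B: need (2, 0, 3) fits (2, 0, 3); releases (0, 1, 2), pool now (2, 1, 5)
  proc-F: need (2, 1, 0) fits (2, 1, 5); releases (1, 0, 0), pool now (3, 1, 5)
  proc-A cannot run: need (4, 0, 3) vs free (3, 1, 5) (insufficient r3)
  proc-I cannot run: need (1, 2, 5) vs free (3, 1, 5) (insufficient r1)
  proc-D cannot run: need (4, 1, 5) vs free (3, 1, 5) (insufficient r3)
  proc-C cannot run: need (3, 2, 3) vs free (3, 1, 5) (insufficient r1)
Processes that could never finish after the grant: proc-A, proc-I, proc-D and proc-C.
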